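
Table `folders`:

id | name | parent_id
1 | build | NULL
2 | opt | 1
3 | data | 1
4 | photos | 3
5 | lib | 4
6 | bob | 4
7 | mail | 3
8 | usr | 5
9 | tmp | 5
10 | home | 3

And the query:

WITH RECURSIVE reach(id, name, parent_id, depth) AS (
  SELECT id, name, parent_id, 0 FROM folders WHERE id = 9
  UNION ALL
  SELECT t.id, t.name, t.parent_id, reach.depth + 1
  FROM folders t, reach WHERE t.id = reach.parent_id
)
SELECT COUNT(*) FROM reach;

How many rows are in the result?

Base: id=9 (tmp), parent_id=5, depth 0.
Iteration 1: join on id=5 -> lib (id 5, parent_id=4, depth 1).
Iteration 2: join on id=4 -> photos (id 4, parent_id=3, depth 2).
Iteration 3: join on id=3 -> data (id 3, parent_id=1, depth 3).
Iteration 4: join on id=1 -> build (id 1, parent_id=NULL, depth 4).
Iteration 5: parent_id is NULL; no match; recursion stops.
Total rows emitted: 5.

5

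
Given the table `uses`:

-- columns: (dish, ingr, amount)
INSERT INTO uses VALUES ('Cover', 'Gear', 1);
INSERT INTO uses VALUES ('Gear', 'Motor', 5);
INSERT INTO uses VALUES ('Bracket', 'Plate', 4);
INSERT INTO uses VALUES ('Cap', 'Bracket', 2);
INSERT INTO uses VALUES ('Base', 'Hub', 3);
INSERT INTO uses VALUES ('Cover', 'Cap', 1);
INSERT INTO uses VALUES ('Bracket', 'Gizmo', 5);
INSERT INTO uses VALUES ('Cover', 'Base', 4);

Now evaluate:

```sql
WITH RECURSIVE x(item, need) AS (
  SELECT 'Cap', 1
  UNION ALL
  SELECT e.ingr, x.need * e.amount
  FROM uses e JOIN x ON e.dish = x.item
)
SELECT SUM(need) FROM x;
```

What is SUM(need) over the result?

Base: (Cap, need=1).
Iteration 1: components of {Cap} -> Bracket = 1*2 = 2.
Iteration 2: components of {Bracket} -> Gizmo = 2*5 = 10, Plate = 2*4 = 8.
Iteration 3: no further components; recursion stops.
SUM(need) = 1 + 2 + 10 + 8 = 21.

21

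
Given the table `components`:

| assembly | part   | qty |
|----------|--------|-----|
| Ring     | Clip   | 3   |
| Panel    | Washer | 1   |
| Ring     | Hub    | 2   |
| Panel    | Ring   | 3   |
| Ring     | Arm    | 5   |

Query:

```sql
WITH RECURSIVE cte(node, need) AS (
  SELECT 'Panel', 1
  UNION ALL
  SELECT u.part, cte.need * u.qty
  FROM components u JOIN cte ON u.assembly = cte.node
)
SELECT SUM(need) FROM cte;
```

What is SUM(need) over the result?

35

Base: (Panel, need=1).
Iteration 1: components of {Panel} -> Ring = 1*3 = 3, Washer = 1*1 = 1.
Iteration 2: components of {Ring,Washer} -> Arm = 3*5 = 15, Clip = 3*3 = 9, Hub = 3*2 = 6.
Iteration 3: no further components; recursion stops.
SUM(need) = 1 + 3 + 1 + 6 + 9 + 15 = 35.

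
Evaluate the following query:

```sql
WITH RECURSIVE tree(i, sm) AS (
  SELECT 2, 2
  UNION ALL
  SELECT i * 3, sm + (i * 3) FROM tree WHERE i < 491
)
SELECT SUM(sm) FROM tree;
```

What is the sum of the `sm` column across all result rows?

3272

Base: i=2, sm=2.
Iteration 1: 2 < 491 holds -> i = 2 * 3 = 6, sm = 2 + 6 = 8.
Iteration 2: 6 < 491 holds -> i = 6 * 3 = 18, sm = 8 + 18 = 26.
Iteration 3: 18 < 491 holds -> i = 18 * 3 = 54, sm = 26 + 54 = 80.
Iteration 4: 54 < 491 holds -> i = 54 * 3 = 162, sm = 80 + 162 = 242.
Iteration 5: 162 < 491 holds -> i = 162 * 3 = 486, sm = 242 + 486 = 728.
Iteration 6: 486 < 491 holds -> i = 486 * 3 = 1458, sm = 728 + 1458 = 2186.
Iteration 7: 1458 < 491 fails; recursion stops.
SUM(sm) = 2 + 8 + 26 + 80 + 242 + 728 + 2186 = 3272.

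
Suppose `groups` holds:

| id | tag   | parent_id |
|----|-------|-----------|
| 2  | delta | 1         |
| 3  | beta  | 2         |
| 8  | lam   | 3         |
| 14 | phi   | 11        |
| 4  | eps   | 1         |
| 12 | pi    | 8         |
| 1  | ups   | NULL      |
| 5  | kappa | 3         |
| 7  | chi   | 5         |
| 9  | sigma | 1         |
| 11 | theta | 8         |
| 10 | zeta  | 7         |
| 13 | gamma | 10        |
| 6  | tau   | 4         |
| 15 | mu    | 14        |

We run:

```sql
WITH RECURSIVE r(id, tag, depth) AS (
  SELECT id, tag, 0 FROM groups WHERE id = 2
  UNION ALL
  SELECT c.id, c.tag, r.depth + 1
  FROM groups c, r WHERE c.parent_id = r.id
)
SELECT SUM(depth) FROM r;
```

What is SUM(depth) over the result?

32

Base: id=2 (delta) at depth 0.
Iteration 1: rows with parent_id in {2} -> beta (id 3, depth 1).
Iteration 2: rows with parent_id in {3} -> kappa (id 5, depth 2), lam (id 8, depth 2).
Iteration 3: rows with parent_id in {5,8} -> chi (id 7, depth 3), theta (id 11, depth 3), pi (id 12, depth 3).
Iteration 4: rows with parent_id in {7,11,12} -> zeta (id 10, depth 4), phi (id 14, depth 4).
Iteration 5: rows with parent_id in {10,14} -> gamma (id 13, depth 5), mu (id 15, depth 5).
Iteration 6: no rows with parent_id in {13,15}; recursion stops.
SUM(depth) = 0 + 1 + 2 + 2 + 3 + 3 + 3 + 4 + 4 + 5 + 5 = 32.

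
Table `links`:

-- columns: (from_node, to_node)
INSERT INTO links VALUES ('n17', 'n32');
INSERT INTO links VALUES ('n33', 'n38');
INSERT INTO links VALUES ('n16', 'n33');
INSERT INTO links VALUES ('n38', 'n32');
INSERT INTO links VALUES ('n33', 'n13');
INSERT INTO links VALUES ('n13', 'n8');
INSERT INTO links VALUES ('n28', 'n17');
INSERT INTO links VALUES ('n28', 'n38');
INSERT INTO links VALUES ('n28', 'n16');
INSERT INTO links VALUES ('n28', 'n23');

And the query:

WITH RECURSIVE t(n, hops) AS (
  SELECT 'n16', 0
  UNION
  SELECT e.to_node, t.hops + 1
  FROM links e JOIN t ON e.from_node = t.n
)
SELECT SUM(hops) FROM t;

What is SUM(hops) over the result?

Base: (n16, hops=0).
Iteration 1: edges from {n16} -> (n33, hops=1).
Iteration 2: edges from {n33} -> (n13, hops=2), (n38, hops=2).
Iteration 3: edges from {n13,n38} -> (n32, hops=3), (n8, hops=3).
Iteration 4: no outgoing edges from {n32,n8}; recursion stops.
SUM(hops) = 0 + 1 + 2 + 2 + 3 + 3 = 11.

11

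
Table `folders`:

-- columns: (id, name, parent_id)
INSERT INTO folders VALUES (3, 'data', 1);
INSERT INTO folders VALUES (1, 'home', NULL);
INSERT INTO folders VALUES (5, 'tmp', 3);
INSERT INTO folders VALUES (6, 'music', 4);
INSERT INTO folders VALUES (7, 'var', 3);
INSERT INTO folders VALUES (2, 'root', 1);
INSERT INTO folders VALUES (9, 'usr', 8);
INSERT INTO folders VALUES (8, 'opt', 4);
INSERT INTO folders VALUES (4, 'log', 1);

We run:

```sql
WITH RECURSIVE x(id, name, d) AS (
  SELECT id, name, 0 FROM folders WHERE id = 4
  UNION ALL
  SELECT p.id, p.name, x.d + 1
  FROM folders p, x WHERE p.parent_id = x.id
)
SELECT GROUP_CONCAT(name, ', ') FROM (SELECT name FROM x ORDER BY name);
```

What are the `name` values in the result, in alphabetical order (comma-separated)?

Base: id=4 (log) at d 0.
Iteration 1: rows with parent_id in {4} -> music (id 6, d 1), opt (id 8, d 1).
Iteration 2: rows with parent_id in {6,8} -> usr (id 9, d 2).
Iteration 3: no rows with parent_id in {9}; recursion stops.

log, music, opt, usr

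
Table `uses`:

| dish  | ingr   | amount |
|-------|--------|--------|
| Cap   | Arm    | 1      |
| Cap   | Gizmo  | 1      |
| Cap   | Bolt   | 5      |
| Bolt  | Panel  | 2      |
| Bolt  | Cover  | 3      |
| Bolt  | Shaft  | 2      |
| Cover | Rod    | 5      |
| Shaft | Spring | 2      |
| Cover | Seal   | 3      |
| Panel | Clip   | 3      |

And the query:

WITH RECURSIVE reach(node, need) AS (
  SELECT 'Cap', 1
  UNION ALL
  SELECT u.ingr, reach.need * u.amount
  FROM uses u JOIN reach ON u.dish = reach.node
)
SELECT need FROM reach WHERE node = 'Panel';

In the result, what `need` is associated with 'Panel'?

Base: (Cap, need=1).
Iteration 1: components of {Cap} -> Arm = 1*1 = 1, Bolt = 1*5 = 5, Gizmo = 1*1 = 1.
Iteration 2: components of {Arm,Bolt,Gizmo} -> Cover = 5*3 = 15, Panel = 5*2 = 10, Shaft = 5*2 = 10.
Iteration 3: components of {Cover,Panel,Shaft} -> Clip = 10*3 = 30, Rod = 15*5 = 75, Seal = 15*3 = 45, Spring = 10*2 = 20.
Iteration 4: no further components; recursion stops.

10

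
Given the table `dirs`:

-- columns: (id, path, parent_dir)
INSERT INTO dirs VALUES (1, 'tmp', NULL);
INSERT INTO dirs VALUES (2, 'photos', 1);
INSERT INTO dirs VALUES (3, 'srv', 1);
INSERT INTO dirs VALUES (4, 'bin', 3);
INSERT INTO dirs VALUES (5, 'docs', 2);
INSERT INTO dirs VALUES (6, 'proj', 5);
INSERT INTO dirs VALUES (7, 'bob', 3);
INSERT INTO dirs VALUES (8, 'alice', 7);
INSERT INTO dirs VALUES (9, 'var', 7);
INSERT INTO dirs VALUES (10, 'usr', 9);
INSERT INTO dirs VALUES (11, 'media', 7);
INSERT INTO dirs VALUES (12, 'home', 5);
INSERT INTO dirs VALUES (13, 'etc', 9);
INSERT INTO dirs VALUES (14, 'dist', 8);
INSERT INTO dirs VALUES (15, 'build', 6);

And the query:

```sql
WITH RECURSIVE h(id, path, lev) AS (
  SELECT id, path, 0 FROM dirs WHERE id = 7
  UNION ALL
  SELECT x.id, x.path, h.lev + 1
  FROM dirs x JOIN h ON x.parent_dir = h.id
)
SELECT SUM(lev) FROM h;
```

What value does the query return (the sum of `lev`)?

9

Base: id=7 (bob) at lev 0.
Iteration 1: rows with parent_dir in {7} -> alice (id 8, lev 1), var (id 9, lev 1), media (id 11, lev 1).
Iteration 2: rows with parent_dir in {8,9,11} -> usr (id 10, lev 2), etc (id 13, lev 2), dist (id 14, lev 2).
Iteration 3: no rows with parent_dir in {10,13,14}; recursion stops.
SUM(lev) = 0 + 1 + 1 + 1 + 2 + 2 + 2 = 9.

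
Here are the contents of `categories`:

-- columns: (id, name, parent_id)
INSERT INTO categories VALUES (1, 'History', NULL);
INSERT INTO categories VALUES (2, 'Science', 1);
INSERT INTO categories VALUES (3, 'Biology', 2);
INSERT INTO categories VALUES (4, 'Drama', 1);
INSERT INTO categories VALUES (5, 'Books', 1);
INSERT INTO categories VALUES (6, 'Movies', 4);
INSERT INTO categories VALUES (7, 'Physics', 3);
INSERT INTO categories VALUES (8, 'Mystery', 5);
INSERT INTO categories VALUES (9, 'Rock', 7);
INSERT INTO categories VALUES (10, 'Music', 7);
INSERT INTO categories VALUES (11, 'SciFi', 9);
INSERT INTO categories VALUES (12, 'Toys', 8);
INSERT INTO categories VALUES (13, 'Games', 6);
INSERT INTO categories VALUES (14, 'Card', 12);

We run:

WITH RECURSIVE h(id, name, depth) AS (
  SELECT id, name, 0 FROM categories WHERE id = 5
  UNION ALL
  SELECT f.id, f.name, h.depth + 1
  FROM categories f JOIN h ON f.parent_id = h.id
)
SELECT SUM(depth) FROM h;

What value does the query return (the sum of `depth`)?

6

Base: id=5 (Books) at depth 0.
Iteration 1: rows with parent_id in {5} -> Mystery (id 8, depth 1).
Iteration 2: rows with parent_id in {8} -> Toys (id 12, depth 2).
Iteration 3: rows with parent_id in {12} -> Card (id 14, depth 3).
Iteration 4: no rows with parent_id in {14}; recursion stops.
SUM(depth) = 0 + 1 + 2 + 3 = 6.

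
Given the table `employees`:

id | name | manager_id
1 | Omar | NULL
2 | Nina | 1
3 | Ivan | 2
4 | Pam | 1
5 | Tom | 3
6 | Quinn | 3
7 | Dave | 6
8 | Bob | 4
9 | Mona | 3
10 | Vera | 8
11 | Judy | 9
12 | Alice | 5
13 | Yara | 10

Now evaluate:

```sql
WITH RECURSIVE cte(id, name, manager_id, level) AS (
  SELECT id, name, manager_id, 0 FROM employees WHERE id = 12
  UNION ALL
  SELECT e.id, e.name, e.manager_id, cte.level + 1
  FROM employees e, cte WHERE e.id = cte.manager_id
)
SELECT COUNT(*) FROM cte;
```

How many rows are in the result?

Base: id=12 (Alice), manager_id=5, level 0.
Iteration 1: join on id=5 -> Tom (id 5, manager_id=3, level 1).
Iteration 2: join on id=3 -> Ivan (id 3, manager_id=2, level 2).
Iteration 3: join on id=2 -> Nina (id 2, manager_id=1, level 3).
Iteration 4: join on id=1 -> Omar (id 1, manager_id=NULL, level 4).
Iteration 5: manager_id is NULL; no match; recursion stops.
Total rows emitted: 5.

5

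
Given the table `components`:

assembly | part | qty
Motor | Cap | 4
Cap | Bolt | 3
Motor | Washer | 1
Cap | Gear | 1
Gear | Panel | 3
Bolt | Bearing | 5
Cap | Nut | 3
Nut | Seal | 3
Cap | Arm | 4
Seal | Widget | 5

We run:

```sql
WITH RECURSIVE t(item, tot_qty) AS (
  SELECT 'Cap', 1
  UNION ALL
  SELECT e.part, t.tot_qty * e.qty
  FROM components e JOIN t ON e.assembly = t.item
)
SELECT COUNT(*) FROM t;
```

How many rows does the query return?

9

Base: (Cap, tot_qty=1).
Iteration 1: components of {Cap} -> Arm = 1*4 = 4, Bolt = 1*3 = 3, Gear = 1*1 = 1, Nut = 1*3 = 3.
Iteration 2: components of {Arm,Bolt,Gear,Nut} -> Bearing = 3*5 = 15, Panel = 1*3 = 3, Seal = 3*3 = 9.
Iteration 3: components of {Bearing,Panel,Seal} -> Widget = 9*5 = 45.
Iteration 4: no further components; recursion stops.
Total rows emitted: 9.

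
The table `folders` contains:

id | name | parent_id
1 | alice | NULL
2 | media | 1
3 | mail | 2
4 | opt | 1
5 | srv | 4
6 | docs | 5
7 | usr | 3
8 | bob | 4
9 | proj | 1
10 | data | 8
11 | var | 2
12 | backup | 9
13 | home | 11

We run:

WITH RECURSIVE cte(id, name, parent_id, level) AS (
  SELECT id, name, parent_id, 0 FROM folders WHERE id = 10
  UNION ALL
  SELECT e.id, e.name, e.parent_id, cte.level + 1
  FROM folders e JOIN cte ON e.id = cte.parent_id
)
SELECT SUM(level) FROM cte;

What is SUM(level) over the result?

6

Base: id=10 (data), parent_id=8, level 0.
Iteration 1: join on id=8 -> bob (id 8, parent_id=4, level 1).
Iteration 2: join on id=4 -> opt (id 4, parent_id=1, level 2).
Iteration 3: join on id=1 -> alice (id 1, parent_id=NULL, level 3).
Iteration 4: parent_id is NULL; no match; recursion stops.
SUM(level) = 0 + 1 + 2 + 3 = 6.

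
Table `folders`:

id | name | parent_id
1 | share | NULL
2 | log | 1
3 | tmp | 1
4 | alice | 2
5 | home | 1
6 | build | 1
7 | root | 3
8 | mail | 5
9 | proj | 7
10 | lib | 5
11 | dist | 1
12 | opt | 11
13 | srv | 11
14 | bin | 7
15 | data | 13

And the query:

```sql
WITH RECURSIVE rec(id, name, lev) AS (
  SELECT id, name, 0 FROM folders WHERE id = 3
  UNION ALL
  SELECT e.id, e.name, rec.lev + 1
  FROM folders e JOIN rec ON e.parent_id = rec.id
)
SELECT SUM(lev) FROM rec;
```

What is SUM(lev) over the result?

Base: id=3 (tmp) at lev 0.
Iteration 1: rows with parent_id in {3} -> root (id 7, lev 1).
Iteration 2: rows with parent_id in {7} -> proj (id 9, lev 2), bin (id 14, lev 2).
Iteration 3: no rows with parent_id in {9,14}; recursion stops.
SUM(lev) = 0 + 1 + 2 + 2 = 5.

5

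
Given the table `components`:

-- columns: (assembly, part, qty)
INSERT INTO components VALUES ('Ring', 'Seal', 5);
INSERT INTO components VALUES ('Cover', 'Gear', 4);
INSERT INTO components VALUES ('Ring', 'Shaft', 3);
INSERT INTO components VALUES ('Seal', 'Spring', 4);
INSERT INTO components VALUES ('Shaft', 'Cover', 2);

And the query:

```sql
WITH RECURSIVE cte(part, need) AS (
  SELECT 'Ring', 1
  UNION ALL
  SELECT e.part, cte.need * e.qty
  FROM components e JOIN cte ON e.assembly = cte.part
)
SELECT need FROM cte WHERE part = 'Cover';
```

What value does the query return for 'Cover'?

6

Base: (Ring, need=1).
Iteration 1: components of {Ring} -> Seal = 1*5 = 5, Shaft = 1*3 = 3.
Iteration 2: components of {Seal,Shaft} -> Cover = 3*2 = 6, Spring = 5*4 = 20.
Iteration 3: components of {Cover,Spring} -> Gear = 6*4 = 24.
Iteration 4: no further components; recursion stops.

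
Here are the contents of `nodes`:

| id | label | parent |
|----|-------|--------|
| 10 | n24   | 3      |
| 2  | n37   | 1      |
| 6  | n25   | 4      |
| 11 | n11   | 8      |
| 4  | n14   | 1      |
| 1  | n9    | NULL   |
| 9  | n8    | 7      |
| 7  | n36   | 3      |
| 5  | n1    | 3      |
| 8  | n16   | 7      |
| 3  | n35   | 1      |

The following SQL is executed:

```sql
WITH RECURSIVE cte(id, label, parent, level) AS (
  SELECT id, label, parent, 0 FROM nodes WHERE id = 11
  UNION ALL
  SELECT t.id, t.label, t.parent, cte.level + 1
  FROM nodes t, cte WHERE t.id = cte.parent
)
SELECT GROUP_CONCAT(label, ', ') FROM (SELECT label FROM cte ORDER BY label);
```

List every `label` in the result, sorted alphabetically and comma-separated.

Base: id=11 (n11), parent=8, level 0.
Iteration 1: join on id=8 -> n16 (id 8, parent=7, level 1).
Iteration 2: join on id=7 -> n36 (id 7, parent=3, level 2).
Iteration 3: join on id=3 -> n35 (id 3, parent=1, level 3).
Iteration 4: join on id=1 -> n9 (id 1, parent=NULL, level 4).
Iteration 5: parent is NULL; no match; recursion stops.

n11, n16, n35, n36, n9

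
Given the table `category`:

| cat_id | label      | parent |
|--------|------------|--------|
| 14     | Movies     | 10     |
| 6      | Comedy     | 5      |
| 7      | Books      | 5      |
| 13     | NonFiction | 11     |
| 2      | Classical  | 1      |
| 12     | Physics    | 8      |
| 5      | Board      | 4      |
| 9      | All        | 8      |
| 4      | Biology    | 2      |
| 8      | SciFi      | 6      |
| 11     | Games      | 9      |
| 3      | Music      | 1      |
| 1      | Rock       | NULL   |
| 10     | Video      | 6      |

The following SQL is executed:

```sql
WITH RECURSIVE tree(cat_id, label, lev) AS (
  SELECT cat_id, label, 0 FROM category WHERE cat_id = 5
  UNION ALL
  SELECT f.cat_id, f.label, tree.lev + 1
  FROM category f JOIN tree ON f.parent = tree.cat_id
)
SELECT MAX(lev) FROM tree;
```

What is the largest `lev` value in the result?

5

Base: cat_id=5 (Board) at lev 0.
Iteration 1: rows with parent in {5} -> Comedy (id 6, lev 1), Books (id 7, lev 1).
Iteration 2: rows with parent in {6,7} -> SciFi (id 8, lev 2), Video (id 10, lev 2).
Iteration 3: rows with parent in {8,10} -> All (id 9, lev 3), Physics (id 12, lev 3), Movies (id 14, lev 3).
Iteration 4: rows with parent in {9,12,14} -> Games (id 11, lev 4).
Iteration 5: rows with parent in {11} -> NonFiction (id 13, lev 5).
Iteration 6: no rows with parent in {13}; recursion stops.
lev values: 0, 1, 1, 2, 2, 3, 3, 3, 4, 5; the maximum is 5.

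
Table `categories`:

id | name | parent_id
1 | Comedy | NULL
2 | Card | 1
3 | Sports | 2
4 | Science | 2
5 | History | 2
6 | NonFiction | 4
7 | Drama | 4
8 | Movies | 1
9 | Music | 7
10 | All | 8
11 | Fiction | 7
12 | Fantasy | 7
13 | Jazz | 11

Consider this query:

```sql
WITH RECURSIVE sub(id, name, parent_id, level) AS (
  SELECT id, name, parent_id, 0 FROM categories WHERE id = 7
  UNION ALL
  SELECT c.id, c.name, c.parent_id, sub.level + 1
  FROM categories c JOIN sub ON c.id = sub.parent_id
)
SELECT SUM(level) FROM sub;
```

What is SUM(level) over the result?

6

Base: id=7 (Drama), parent_id=4, level 0.
Iteration 1: join on id=4 -> Science (id 4, parent_id=2, level 1).
Iteration 2: join on id=2 -> Card (id 2, parent_id=1, level 2).
Iteration 3: join on id=1 -> Comedy (id 1, parent_id=NULL, level 3).
Iteration 4: parent_id is NULL; no match; recursion stops.
SUM(level) = 0 + 1 + 2 + 3 = 6.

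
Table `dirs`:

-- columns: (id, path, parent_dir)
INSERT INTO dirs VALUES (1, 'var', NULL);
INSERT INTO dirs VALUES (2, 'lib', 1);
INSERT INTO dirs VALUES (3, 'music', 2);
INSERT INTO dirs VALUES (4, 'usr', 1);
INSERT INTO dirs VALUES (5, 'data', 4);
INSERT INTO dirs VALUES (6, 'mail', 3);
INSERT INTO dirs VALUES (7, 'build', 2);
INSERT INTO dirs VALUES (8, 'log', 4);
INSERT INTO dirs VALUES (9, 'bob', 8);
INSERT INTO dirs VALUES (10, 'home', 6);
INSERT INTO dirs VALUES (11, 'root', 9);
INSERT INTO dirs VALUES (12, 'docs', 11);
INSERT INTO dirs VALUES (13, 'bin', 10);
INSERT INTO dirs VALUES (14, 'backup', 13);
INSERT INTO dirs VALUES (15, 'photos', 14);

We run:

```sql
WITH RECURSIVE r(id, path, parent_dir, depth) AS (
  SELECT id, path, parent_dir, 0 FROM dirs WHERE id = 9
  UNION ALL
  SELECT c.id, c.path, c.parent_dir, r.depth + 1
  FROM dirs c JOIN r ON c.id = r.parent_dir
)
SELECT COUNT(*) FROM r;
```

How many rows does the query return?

4

Base: id=9 (bob), parent_dir=8, depth 0.
Iteration 1: join on id=8 -> log (id 8, parent_dir=4, depth 1).
Iteration 2: join on id=4 -> usr (id 4, parent_dir=1, depth 2).
Iteration 3: join on id=1 -> var (id 1, parent_dir=NULL, depth 3).
Iteration 4: parent_dir is NULL; no match; recursion stops.
Total rows emitted: 4.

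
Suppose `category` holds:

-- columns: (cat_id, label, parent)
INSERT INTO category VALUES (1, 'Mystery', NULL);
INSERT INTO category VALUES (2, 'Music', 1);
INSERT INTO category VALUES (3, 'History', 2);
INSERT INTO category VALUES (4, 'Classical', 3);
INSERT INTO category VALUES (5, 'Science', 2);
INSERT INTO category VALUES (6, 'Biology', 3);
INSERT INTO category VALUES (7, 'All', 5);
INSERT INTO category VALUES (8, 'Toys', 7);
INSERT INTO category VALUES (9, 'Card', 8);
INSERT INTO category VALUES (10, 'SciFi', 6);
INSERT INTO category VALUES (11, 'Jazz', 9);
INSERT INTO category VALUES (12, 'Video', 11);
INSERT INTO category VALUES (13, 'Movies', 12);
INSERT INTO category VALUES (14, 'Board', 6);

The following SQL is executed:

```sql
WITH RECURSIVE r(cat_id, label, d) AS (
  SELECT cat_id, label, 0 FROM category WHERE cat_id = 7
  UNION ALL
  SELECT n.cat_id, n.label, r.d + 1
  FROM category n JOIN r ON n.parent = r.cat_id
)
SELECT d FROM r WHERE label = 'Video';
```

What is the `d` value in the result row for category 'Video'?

Base: cat_id=7 (All) at d 0.
Iteration 1: rows with parent in {7} -> Toys (id 8, d 1).
Iteration 2: rows with parent in {8} -> Card (id 9, d 2).
Iteration 3: rows with parent in {9} -> Jazz (id 11, d 3).
Iteration 4: rows with parent in {11} -> Video (id 12, d 4).
Iteration 5: rows with parent in {12} -> Movies (id 13, d 5).
Iteration 6: no rows with parent in {13}; recursion stops.

4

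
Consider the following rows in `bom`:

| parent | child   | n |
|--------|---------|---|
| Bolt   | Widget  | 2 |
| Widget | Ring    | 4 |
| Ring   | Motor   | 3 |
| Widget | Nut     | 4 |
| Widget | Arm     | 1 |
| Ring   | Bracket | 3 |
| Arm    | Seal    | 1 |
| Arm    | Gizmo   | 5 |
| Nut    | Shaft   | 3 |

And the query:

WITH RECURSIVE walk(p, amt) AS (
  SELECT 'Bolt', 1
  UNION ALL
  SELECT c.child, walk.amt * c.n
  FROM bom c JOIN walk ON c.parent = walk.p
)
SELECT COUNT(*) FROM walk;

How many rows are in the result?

10

Base: (Bolt, amt=1).
Iteration 1: components of {Bolt} -> Widget = 1*2 = 2.
Iteration 2: components of {Widget} -> Arm = 2*1 = 2, Nut = 2*4 = 8, Ring = 2*4 = 8.
Iteration 3: components of {Arm,Nut,Ring} -> Bracket = 8*3 = 24, Gizmo = 2*5 = 10, Motor = 8*3 = 24, Seal = 2*1 = 2, Shaft = 8*3 = 24.
Iteration 4: no further components; recursion stops.
Total rows emitted: 10.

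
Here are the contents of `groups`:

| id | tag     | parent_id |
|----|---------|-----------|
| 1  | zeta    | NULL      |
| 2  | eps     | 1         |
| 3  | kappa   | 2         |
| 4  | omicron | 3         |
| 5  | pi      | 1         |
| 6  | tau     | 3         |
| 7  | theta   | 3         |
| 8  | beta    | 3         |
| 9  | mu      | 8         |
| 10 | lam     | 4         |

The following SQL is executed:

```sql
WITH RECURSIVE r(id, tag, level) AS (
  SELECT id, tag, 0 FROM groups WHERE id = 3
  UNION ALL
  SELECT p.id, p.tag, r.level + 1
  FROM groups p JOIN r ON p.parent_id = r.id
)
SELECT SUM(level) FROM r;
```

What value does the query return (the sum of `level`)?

Base: id=3 (kappa) at level 0.
Iteration 1: rows with parent_id in {3} -> omicron (id 4, level 1), tau (id 6, level 1), theta (id 7, level 1), beta (id 8, level 1).
Iteration 2: rows with parent_id in {4,6,7,8} -> mu (id 9, level 2), lam (id 10, level 2).
Iteration 3: no rows with parent_id in {9,10}; recursion stops.
SUM(level) = 0 + 1 + 1 + 1 + 1 + 2 + 2 = 8.

8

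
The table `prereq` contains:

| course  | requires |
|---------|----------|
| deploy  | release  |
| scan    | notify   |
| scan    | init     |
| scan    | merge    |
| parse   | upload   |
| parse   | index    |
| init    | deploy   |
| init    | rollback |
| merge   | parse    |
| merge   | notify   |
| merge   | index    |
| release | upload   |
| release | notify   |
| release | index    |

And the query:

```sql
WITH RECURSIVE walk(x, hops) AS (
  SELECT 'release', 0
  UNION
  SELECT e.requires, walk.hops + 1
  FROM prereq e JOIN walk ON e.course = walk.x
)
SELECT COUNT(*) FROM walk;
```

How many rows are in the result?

Base: (release, hops=0).
Iteration 1: edges from {release} -> (index, hops=1), (notify, hops=1), (upload, hops=1).
Iteration 2: no outgoing edges from {index,notify,upload}; recursion stops.
Total rows emitted: 4.

4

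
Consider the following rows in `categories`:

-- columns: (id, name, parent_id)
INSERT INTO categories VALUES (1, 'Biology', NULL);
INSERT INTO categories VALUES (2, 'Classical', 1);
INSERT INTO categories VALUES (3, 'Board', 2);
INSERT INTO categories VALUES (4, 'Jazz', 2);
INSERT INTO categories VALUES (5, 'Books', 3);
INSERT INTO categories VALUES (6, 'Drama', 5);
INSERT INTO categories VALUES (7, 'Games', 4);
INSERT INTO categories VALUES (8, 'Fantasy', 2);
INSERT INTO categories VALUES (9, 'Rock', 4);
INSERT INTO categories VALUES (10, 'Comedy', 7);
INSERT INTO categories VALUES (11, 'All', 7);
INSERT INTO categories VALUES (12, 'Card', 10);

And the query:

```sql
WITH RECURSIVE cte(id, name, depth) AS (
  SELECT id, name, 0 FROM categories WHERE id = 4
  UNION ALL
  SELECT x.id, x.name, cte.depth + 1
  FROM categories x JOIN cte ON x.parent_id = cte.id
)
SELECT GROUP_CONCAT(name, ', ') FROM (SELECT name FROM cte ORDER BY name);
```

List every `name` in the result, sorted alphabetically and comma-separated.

Base: id=4 (Jazz) at depth 0.
Iteration 1: rows with parent_id in {4} -> Games (id 7, depth 1), Rock (id 9, depth 1).
Iteration 2: rows with parent_id in {7,9} -> Comedy (id 10, depth 2), All (id 11, depth 2).
Iteration 3: rows with parent_id in {10,11} -> Card (id 12, depth 3).
Iteration 4: no rows with parent_id in {12}; recursion stops.

All, Card, Comedy, Games, Jazz, Rock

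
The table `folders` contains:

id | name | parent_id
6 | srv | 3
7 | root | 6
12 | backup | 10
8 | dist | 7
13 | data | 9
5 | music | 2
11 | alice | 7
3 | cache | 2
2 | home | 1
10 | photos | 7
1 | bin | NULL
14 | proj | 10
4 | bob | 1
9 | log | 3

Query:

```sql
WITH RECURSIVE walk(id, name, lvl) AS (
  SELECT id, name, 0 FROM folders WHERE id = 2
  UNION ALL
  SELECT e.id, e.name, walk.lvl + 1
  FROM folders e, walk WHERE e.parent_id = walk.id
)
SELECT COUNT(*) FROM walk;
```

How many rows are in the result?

Base: id=2 (home) at lvl 0.
Iteration 1: rows with parent_id in {2} -> cache (id 3, lvl 1), music (id 5, lvl 1).
Iteration 2: rows with parent_id in {3,5} -> srv (id 6, lvl 2), log (id 9, lvl 2).
Iteration 3: rows with parent_id in {6,9} -> root (id 7, lvl 3), data (id 13, lvl 3).
Iteration 4: rows with parent_id in {7,13} -> dist (id 8, lvl 4), photos (id 10, lvl 4), alice (id 11, lvl 4).
Iteration 5: rows with parent_id in {8,10,11} -> backup (id 12, lvl 5), proj (id 14, lvl 5).
Iteration 6: no rows with parent_id in {12,14}; recursion stops.
Total rows emitted: 12.

12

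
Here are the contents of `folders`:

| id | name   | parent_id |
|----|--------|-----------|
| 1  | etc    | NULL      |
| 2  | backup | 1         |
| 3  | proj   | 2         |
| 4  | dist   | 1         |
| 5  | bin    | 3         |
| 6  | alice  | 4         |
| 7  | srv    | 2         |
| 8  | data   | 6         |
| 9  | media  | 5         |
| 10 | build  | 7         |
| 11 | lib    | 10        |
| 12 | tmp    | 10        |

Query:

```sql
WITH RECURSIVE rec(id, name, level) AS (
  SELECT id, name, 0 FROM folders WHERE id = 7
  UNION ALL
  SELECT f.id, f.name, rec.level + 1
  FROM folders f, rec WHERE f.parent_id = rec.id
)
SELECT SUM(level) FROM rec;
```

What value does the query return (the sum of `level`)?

Base: id=7 (srv) at level 0.
Iteration 1: rows with parent_id in {7} -> build (id 10, level 1).
Iteration 2: rows with parent_id in {10} -> lib (id 11, level 2), tmp (id 12, level 2).
Iteration 3: no rows with parent_id in {11,12}; recursion stops.
SUM(level) = 0 + 1 + 2 + 2 = 5.

5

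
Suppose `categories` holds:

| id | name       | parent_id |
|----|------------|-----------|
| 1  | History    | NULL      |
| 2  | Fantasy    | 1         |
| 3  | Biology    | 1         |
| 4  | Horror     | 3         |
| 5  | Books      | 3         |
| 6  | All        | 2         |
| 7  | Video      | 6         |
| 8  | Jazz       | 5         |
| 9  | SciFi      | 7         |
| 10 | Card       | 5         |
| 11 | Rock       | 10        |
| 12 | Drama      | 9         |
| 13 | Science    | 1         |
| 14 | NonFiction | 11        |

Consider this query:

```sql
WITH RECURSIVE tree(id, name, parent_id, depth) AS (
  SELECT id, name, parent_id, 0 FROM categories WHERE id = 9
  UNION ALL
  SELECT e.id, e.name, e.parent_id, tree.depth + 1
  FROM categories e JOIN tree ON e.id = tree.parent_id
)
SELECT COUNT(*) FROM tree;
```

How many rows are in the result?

Base: id=9 (SciFi), parent_id=7, depth 0.
Iteration 1: join on id=7 -> Video (id 7, parent_id=6, depth 1).
Iteration 2: join on id=6 -> All (id 6, parent_id=2, depth 2).
Iteration 3: join on id=2 -> Fantasy (id 2, parent_id=1, depth 3).
Iteration 4: join on id=1 -> History (id 1, parent_id=NULL, depth 4).
Iteration 5: parent_id is NULL; no match; recursion stops.
Total rows emitted: 5.

5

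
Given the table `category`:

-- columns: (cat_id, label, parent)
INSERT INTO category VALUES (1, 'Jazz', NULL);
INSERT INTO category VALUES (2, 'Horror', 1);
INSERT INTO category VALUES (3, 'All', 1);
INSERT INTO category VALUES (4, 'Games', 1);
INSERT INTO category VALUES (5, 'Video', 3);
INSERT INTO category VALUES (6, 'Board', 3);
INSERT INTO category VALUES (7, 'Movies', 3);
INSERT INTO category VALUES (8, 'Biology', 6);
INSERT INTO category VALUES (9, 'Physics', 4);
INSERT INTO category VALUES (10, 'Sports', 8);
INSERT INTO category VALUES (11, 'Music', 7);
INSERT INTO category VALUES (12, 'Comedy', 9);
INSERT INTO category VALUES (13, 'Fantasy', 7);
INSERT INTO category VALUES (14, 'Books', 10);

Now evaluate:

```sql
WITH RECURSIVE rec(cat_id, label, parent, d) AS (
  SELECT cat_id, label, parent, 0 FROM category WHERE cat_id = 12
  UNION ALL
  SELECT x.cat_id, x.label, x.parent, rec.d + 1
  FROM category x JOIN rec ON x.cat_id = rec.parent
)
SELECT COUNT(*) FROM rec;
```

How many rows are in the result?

4

Base: cat_id=12 (Comedy), parent=9, d 0.
Iteration 1: join on cat_id=9 -> Physics (id 9, parent=4, d 1).
Iteration 2: join on cat_id=4 -> Games (id 4, parent=1, d 2).
Iteration 3: join on cat_id=1 -> Jazz (id 1, parent=NULL, d 3).
Iteration 4: parent is NULL; no match; recursion stops.
Total rows emitted: 4.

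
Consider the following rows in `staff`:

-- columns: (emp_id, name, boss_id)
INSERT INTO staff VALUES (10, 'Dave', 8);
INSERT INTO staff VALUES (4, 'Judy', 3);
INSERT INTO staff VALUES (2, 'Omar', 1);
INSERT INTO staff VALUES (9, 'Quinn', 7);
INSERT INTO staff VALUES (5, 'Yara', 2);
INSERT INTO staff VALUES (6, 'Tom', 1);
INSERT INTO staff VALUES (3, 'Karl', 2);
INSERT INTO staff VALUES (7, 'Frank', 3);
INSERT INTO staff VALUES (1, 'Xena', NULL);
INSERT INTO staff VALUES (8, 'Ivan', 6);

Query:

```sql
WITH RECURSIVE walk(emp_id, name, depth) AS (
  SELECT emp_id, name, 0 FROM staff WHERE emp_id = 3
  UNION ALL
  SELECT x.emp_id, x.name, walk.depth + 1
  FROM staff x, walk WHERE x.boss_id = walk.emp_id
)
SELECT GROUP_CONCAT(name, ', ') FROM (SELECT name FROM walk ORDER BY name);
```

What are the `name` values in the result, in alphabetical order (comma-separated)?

Base: emp_id=3 (Karl) at depth 0.
Iteration 1: rows with boss_id in {3} -> Judy (id 4, depth 1), Frank (id 7, depth 1).
Iteration 2: rows with boss_id in {4,7} -> Quinn (id 9, depth 2).
Iteration 3: no rows with boss_id in {9}; recursion stops.

Frank, Judy, Karl, Quinn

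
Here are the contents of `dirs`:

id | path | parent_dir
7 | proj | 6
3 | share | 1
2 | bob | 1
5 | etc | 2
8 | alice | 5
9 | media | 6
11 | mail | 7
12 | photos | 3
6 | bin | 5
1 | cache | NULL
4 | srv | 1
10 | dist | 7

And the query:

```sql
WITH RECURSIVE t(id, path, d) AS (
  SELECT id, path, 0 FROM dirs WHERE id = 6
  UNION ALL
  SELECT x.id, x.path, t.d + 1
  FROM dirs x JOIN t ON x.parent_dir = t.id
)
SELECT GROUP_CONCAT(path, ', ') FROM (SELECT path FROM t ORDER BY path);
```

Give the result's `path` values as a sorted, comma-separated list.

bin, dist, mail, media, proj

Base: id=6 (bin) at d 0.
Iteration 1: rows with parent_dir in {6} -> proj (id 7, d 1), media (id 9, d 1).
Iteration 2: rows with parent_dir in {7,9} -> dist (id 10, d 2), mail (id 11, d 2).
Iteration 3: no rows with parent_dir in {10,11}; recursion stops.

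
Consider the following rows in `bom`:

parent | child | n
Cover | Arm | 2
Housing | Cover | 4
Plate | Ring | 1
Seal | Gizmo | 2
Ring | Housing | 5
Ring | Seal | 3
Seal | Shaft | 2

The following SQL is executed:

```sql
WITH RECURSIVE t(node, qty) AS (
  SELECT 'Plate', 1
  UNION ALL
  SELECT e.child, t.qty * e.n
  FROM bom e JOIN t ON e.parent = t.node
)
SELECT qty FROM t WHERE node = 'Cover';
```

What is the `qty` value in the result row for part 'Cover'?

Base: (Plate, qty=1).
Iteration 1: components of {Plate} -> Ring = 1*1 = 1.
Iteration 2: components of {Ring} -> Housing = 1*5 = 5, Seal = 1*3 = 3.
Iteration 3: components of {Housing,Seal} -> Cover = 5*4 = 20, Gizmo = 3*2 = 6, Shaft = 3*2 = 6.
Iteration 4: components of {Cover,Gizmo,Shaft} -> Arm = 20*2 = 40.
Iteration 5: no further components; recursion stops.

20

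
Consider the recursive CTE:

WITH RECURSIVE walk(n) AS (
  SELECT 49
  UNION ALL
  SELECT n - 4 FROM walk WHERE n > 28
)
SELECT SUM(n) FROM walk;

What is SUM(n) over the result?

Base: n=49.
Iteration 1: 49 > 28 holds -> n = 49 - 4 = 45.
Iteration 2: 45 > 28 holds -> n = 45 - 4 = 41.
Iteration 3: 41 > 28 holds -> n = 41 - 4 = 37.
Iteration 4: 37 > 28 holds -> n = 37 - 4 = 33.
Iteration 5: 33 > 28 holds -> n = 33 - 4 = 29.
Iteration 6: 29 > 28 holds -> n = 29 - 4 = 25.
Iteration 7: 25 > 28 fails; recursion stops.
SUM(n) = 49 + 45 + 41 + 37 + 33 + 29 + 25 = 259.

259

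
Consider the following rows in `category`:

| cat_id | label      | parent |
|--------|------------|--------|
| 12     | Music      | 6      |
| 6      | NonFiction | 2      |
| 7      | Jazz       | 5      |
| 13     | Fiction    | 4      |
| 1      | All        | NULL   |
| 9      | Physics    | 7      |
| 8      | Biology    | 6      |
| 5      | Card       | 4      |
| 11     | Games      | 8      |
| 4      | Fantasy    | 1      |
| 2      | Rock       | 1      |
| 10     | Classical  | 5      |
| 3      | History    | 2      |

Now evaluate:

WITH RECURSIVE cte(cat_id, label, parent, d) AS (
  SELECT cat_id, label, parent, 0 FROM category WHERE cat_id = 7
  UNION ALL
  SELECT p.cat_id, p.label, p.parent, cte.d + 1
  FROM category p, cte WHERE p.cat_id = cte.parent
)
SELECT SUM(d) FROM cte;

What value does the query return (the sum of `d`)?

Base: cat_id=7 (Jazz), parent=5, d 0.
Iteration 1: join on cat_id=5 -> Card (id 5, parent=4, d 1).
Iteration 2: join on cat_id=4 -> Fantasy (id 4, parent=1, d 2).
Iteration 3: join on cat_id=1 -> All (id 1, parent=NULL, d 3).
Iteration 4: parent is NULL; no match; recursion stops.
SUM(d) = 0 + 1 + 2 + 3 = 6.

6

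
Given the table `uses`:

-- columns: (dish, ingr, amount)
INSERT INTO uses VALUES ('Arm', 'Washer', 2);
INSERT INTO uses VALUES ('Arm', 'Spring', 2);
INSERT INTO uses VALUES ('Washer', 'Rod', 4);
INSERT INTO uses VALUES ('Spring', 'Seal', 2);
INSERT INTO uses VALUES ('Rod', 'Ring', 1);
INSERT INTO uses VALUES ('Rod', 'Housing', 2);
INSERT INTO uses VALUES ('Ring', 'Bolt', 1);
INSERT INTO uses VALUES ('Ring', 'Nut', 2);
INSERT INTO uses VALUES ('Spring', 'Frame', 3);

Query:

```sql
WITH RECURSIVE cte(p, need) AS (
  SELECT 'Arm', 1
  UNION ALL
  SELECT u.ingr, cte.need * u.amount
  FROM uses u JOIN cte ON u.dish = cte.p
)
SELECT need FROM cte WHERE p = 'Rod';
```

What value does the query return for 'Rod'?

Base: (Arm, need=1).
Iteration 1: components of {Arm} -> Spring = 1*2 = 2, Washer = 1*2 = 2.
Iteration 2: components of {Spring,Washer} -> Frame = 2*3 = 6, Rod = 2*4 = 8, Seal = 2*2 = 4.
Iteration 3: components of {Frame,Rod,Seal} -> Housing = 8*2 = 16, Ring = 8*1 = 8.
Iteration 4: components of {Housing,Ring} -> Bolt = 8*1 = 8, Nut = 8*2 = 16.
Iteration 5: no further components; recursion stops.

8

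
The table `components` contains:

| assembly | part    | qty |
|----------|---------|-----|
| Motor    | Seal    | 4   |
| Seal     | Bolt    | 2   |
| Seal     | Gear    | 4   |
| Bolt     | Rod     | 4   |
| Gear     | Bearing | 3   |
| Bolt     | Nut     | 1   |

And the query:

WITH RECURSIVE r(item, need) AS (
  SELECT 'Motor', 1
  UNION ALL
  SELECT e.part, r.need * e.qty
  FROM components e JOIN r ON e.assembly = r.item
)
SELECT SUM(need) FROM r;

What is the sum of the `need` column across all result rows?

Base: (Motor, need=1).
Iteration 1: components of {Motor} -> Seal = 1*4 = 4.
Iteration 2: components of {Seal} -> Bolt = 4*2 = 8, Gear = 4*4 = 16.
Iteration 3: components of {Bolt,Gear} -> Bearing = 16*3 = 48, Nut = 8*1 = 8, Rod = 8*4 = 32.
Iteration 4: no further components; recursion stops.
SUM(need) = 1 + 4 + 8 + 16 + 32 + 8 + 48 = 117.

117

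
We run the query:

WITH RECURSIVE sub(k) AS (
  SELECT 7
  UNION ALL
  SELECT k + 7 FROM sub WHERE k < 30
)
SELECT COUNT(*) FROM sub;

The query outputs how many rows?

Base: k=7.
Iteration 1: 7 < 30 holds -> k = 7 + 7 = 14.
Iteration 2: 14 < 30 holds -> k = 14 + 7 = 21.
Iteration 3: 21 < 30 holds -> k = 21 + 7 = 28.
Iteration 4: 28 < 30 holds -> k = 28 + 7 = 35.
Iteration 5: 35 < 30 fails; recursion stops.
Total rows emitted: 5.

5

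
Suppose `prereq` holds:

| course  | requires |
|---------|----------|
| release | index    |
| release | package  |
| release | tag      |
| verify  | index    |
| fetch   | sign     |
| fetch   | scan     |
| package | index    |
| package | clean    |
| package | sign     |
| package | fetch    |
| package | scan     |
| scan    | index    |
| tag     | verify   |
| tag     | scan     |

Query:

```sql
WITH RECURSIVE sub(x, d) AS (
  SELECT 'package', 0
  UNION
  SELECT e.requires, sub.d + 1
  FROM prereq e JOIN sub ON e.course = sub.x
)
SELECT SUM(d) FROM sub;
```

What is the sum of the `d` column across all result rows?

Base: (package, d=0).
Iteration 1: edges from {package} -> (clean, d=1), (fetch, d=1), (index, d=1), (scan, d=1), (sign, d=1).
Iteration 2: edges from {clean,fetch,index,scan,sign} -> (index, d=2), (scan, d=2), (sign, d=2).
Iteration 3: edges from {index,scan,sign} -> (index, d=3).
Iteration 4: no outgoing edges from {index}; recursion stops.
SUM(d) = 0 + 1 + 1 + 1 + 1 + 1 + 2 + 2 + 2 + 3 = 14.

14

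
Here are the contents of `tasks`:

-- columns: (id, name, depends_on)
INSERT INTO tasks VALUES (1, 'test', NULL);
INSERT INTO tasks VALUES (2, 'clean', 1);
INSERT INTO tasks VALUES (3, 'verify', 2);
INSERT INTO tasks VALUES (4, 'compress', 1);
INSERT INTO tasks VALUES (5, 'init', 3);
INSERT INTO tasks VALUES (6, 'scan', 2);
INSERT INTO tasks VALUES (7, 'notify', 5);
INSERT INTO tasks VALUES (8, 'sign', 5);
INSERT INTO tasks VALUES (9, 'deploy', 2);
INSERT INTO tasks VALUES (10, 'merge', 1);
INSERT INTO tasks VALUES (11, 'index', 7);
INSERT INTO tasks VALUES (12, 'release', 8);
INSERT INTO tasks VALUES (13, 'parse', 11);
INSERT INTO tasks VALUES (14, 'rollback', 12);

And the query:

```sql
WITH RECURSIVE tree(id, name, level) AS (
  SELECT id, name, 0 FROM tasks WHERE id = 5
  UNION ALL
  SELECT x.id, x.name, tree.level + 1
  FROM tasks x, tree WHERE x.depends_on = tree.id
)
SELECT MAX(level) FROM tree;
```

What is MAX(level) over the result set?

3

Base: id=5 (init) at level 0.
Iteration 1: rows with depends_on in {5} -> notify (id 7, level 1), sign (id 8, level 1).
Iteration 2: rows with depends_on in {7,8} -> index (id 11, level 2), release (id 12, level 2).
Iteration 3: rows with depends_on in {11,12} -> parse (id 13, level 3), rollback (id 14, level 3).
Iteration 4: no rows with depends_on in {13,14}; recursion stops.
level values: 0, 1, 1, 2, 2, 3, 3; the maximum is 3.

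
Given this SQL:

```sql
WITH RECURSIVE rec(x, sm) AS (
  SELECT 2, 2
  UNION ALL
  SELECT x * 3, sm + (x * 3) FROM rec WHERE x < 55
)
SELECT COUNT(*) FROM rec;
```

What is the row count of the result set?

Base: x=2, sm=2.
Iteration 1: 2 < 55 holds -> x = 2 * 3 = 6, sm = 2 + 6 = 8.
Iteration 2: 6 < 55 holds -> x = 6 * 3 = 18, sm = 8 + 18 = 26.
Iteration 3: 18 < 55 holds -> x = 18 * 3 = 54, sm = 26 + 54 = 80.
Iteration 4: 54 < 55 holds -> x = 54 * 3 = 162, sm = 80 + 162 = 242.
Iteration 5: 162 < 55 fails; recursion stops.
Total rows emitted: 5.

5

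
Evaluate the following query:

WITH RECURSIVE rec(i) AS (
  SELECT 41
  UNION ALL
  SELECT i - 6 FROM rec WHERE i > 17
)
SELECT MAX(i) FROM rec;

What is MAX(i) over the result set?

Base: i=41.
Iteration 1: 41 > 17 holds -> i = 41 - 6 = 35.
Iteration 2: 35 > 17 holds -> i = 35 - 6 = 29.
Iteration 3: 29 > 17 holds -> i = 29 - 6 = 23.
Iteration 4: 23 > 17 holds -> i = 23 - 6 = 17.
Iteration 5: 17 > 17 fails; recursion stops.
i values: 41, 35, 29, 23, 17; the maximum is 41.

41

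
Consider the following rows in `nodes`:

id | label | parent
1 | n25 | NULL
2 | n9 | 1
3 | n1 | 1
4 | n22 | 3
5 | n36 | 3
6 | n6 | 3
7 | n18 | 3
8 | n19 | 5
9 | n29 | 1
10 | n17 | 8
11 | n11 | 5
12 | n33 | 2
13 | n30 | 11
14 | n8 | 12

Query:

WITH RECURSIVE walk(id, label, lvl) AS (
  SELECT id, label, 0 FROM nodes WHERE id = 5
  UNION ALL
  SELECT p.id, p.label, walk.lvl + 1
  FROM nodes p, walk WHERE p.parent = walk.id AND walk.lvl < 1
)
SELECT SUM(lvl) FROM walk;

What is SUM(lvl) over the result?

Base: id=5 (n36) at lvl 0.
Iteration 1: rows with parent in {5} -> n19 (id 8, lvl 1), n11 (id 11, lvl 1).
Iteration 2: lvl < 1 fails for all current rows; recursion stops.
SUM(lvl) = 0 + 1 + 1 = 2.

2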